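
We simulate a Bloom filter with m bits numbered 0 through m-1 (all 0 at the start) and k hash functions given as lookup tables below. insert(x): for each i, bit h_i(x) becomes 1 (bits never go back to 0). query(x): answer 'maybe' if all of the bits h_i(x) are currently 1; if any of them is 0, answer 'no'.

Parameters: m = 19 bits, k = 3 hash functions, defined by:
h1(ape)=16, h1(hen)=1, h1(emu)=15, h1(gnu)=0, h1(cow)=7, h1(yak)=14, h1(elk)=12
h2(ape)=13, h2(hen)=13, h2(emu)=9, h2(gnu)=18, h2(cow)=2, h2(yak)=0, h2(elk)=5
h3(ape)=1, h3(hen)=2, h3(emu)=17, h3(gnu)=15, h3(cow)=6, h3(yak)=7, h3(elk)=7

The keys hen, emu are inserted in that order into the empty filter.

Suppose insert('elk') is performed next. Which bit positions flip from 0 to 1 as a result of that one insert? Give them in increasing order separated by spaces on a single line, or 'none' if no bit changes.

Answer: 5 7 12

Derivation:
Start: bits=0000000000000000000
After insert 'hen': sets bits 1 2 13 -> bits=0110000000000100000
After insert 'emu': sets bits 9 15 17 -> bits=0110000001000101010
insert 'elk' would touch bits 5 7 12; currently bit5=0, bit7=0, bit12=0
Bits that are 0 among those (would change 0->1): 5 7 12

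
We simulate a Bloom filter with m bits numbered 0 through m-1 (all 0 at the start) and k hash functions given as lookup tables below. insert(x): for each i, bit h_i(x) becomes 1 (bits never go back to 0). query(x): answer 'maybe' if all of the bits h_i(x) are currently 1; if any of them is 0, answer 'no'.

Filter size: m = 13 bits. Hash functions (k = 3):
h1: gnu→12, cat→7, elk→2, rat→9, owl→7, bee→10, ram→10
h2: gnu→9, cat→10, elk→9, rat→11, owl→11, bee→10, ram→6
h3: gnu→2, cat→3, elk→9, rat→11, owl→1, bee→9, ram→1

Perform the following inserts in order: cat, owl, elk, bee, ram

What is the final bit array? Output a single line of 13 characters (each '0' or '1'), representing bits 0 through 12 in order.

Answer: 0111001101110

Derivation:
Start: bits=0000000000000
After insert 'cat': sets bits 3 7 10 -> bits=0001000100100
After insert 'owl': sets bits 1 7 11 -> bits=0101000100110
After insert 'elk': sets bits 2 9 -> bits=0111000101110
After insert 'bee': sets bits 9 10 -> bits=0111000101110
After insert 'ram': sets bits 1 6 10 -> bits=0111001101110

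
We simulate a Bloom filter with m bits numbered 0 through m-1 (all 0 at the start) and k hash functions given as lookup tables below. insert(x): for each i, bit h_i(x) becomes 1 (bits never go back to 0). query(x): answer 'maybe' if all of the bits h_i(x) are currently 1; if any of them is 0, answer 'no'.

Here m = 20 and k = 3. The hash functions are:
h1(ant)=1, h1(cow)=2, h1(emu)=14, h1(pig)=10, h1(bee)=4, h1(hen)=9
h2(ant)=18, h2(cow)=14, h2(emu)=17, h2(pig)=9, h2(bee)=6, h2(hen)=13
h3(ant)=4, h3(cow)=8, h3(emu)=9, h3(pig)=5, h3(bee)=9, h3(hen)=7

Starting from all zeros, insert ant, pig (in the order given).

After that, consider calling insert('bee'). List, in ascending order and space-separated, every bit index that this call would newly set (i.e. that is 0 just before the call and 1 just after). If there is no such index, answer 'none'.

Start: bits=00000000000000000000
After insert 'ant': sets bits 1 4 18 -> bits=01001000000000000010
After insert 'pig': sets bits 5 9 10 -> bits=01001100011000000010
insert 'bee' would touch bits 4 6 9; currently bit4=1, bit6=0, bit9=1
Bits that are 0 among those (would change 0->1): 6

Answer: 6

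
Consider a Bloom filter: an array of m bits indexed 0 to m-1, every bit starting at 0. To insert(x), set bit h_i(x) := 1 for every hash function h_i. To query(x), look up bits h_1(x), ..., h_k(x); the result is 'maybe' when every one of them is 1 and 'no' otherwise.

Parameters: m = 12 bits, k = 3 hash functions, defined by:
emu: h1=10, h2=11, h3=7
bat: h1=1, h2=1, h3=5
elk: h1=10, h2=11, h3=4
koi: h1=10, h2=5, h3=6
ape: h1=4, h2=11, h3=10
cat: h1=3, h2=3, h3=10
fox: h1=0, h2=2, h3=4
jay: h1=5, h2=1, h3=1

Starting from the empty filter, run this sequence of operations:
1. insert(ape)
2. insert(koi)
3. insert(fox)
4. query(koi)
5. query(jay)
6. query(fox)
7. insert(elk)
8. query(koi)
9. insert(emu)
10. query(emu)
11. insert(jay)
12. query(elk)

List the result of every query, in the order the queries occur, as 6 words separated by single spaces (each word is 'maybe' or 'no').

Start: bits=000000000000
Op 1: insert ape -> sets bits 4 10 11 -> bits=000010000011
Op 2: insert koi -> sets bits 5 6 10 -> bits=000011100011
Op 3: insert fox -> sets bits 0 2 4 -> bits=101011100011
Op 4: query koi -> checks bit5=1, bit6=1, bit10=1 (all 1) -> maybe
Op 5: query jay -> checks bit1=0, bit5=1 (has a 0) -> no
Op 6: query fox -> checks bit0=1, bit2=1, bit4=1 (all 1) -> maybe
Op 7: insert elk -> sets bits 4 10 11 -> bits=101011100011
Op 8: query koi -> checks bit5=1, bit6=1, bit10=1 (all 1) -> maybe
Op 9: insert emu -> sets bits 7 10 11 -> bits=101011110011
Op 10: query emu -> checks bit7=1, bit10=1, bit11=1 (all 1) -> maybe
Op 11: insert jay -> sets bits 1 5 -> bits=111011110011
Op 12: query elk -> checks bit4=1, bit10=1, bit11=1 (all 1) -> maybe
Query results in order: maybe no maybe maybe maybe maybe

Answer: maybe no maybe maybe maybe maybe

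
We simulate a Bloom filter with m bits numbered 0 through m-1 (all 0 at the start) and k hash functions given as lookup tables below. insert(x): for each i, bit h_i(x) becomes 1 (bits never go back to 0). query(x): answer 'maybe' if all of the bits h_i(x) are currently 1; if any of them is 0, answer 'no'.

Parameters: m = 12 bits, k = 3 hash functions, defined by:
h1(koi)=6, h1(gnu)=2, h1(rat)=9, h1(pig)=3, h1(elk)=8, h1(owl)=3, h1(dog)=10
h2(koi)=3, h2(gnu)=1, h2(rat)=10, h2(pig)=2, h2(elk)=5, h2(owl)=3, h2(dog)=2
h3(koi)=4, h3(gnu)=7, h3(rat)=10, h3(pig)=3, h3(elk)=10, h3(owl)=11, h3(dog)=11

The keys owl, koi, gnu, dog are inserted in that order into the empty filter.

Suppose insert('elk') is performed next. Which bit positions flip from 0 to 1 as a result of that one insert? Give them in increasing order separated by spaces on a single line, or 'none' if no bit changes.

Start: bits=000000000000
After insert 'owl': sets bits 3 11 -> bits=000100000001
After insert 'koi': sets bits 3 4 6 -> bits=000110100001
After insert 'gnu': sets bits 1 2 7 -> bits=011110110001
After insert 'dog': sets bits 2 10 11 -> bits=011110110011
insert 'elk' would touch bits 5 8 10; currently bit5=0, bit8=0, bit10=1
Bits that are 0 among those (would change 0->1): 5 8

Answer: 5 8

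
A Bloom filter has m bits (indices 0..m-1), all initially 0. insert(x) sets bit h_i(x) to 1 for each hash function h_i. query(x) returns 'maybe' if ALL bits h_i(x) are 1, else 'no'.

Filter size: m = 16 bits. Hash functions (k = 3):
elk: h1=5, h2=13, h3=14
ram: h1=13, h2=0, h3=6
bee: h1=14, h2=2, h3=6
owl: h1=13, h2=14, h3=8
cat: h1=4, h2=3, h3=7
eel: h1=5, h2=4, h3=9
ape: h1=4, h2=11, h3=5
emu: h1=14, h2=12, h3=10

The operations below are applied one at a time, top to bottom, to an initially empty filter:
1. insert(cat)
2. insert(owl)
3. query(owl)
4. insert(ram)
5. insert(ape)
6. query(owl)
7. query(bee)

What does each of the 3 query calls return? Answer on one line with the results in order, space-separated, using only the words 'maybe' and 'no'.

Start: bits=0000000000000000
Op 1: insert cat -> sets bits 3 4 7 -> bits=0001100100000000
Op 2: insert owl -> sets bits 8 13 14 -> bits=0001100110000110
Op 3: query owl -> checks bit8=1, bit13=1, bit14=1 (all 1) -> maybe
Op 4: insert ram -> sets bits 0 6 13 -> bits=1001101110000110
Op 5: insert ape -> sets bits 4 5 11 -> bits=1001111110010110
Op 6: query owl -> checks bit8=1, bit13=1, bit14=1 (all 1) -> maybe
Op 7: query bee -> checks bit2=0, bit6=1, bit14=1 (has a 0) -> no
Query results in order: maybe maybe no

Answer: maybe maybe no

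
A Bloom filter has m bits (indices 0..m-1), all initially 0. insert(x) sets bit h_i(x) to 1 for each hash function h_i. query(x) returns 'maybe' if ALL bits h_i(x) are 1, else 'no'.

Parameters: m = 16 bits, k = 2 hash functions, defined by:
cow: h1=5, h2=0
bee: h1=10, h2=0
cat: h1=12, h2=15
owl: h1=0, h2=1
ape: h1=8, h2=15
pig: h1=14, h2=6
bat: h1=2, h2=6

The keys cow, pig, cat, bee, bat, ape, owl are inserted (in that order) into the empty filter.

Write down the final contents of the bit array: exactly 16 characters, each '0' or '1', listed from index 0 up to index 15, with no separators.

Answer: 1110011010101011

Derivation:
Start: bits=0000000000000000
After insert 'cow': sets bits 0 5 -> bits=1000010000000000
After insert 'pig': sets bits 6 14 -> bits=1000011000000010
After insert 'cat': sets bits 12 15 -> bits=1000011000001011
After insert 'bee': sets bits 0 10 -> bits=1000011000101011
After insert 'bat': sets bits 2 6 -> bits=1010011000101011
After insert 'ape': sets bits 8 15 -> bits=1010011010101011
After insert 'owl': sets bits 0 1 -> bits=1110011010101011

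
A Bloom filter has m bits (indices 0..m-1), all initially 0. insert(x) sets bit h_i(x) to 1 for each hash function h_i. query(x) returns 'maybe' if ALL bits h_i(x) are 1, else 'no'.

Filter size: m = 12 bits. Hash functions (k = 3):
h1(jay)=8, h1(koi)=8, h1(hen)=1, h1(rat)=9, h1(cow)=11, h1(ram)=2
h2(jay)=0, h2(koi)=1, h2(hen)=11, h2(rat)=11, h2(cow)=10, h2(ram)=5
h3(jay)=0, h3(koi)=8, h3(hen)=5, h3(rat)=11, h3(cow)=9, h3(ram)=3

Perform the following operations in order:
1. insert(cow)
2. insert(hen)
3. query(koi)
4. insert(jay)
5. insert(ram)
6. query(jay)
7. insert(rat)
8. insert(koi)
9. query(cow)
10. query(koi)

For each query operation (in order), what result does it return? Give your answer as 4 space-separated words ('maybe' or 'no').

Answer: no maybe maybe maybe

Derivation:
Start: bits=000000000000
Op 1: insert cow -> sets bits 9 10 11 -> bits=000000000111
Op 2: insert hen -> sets bits 1 5 11 -> bits=010001000111
Op 3: query koi -> checks bit1=1, bit8=0 (has a 0) -> no
Op 4: insert jay -> sets bits 0 8 -> bits=110001001111
Op 5: insert ram -> sets bits 2 3 5 -> bits=111101001111
Op 6: query jay -> checks bit0=1, bit8=1 (all 1) -> maybe
Op 7: insert rat -> sets bits 9 11 -> bits=111101001111
Op 8: insert koi -> sets bits 1 8 -> bits=111101001111
Op 9: query cow -> checks bit9=1, bit10=1, bit11=1 (all 1) -> maybe
Op 10: query koi -> checks bit1=1, bit8=1 (all 1) -> maybe
Query results in order: no maybe maybe maybe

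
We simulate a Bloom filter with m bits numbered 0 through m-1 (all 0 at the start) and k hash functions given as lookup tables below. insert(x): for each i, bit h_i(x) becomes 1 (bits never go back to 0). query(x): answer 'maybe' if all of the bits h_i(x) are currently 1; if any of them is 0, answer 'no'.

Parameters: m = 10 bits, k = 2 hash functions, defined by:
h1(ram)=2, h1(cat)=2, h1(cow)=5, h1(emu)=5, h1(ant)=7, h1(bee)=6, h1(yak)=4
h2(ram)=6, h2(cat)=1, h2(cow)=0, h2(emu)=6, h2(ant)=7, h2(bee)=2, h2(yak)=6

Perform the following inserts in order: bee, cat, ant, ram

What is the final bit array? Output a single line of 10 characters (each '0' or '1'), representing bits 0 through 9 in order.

Answer: 0110001100

Derivation:
Start: bits=0000000000
After insert 'bee': sets bits 2 6 -> bits=0010001000
After insert 'cat': sets bits 1 2 -> bits=0110001000
After insert 'ant': sets bits 7 -> bits=0110001100
After insert 'ram': sets bits 2 6 -> bits=0110001100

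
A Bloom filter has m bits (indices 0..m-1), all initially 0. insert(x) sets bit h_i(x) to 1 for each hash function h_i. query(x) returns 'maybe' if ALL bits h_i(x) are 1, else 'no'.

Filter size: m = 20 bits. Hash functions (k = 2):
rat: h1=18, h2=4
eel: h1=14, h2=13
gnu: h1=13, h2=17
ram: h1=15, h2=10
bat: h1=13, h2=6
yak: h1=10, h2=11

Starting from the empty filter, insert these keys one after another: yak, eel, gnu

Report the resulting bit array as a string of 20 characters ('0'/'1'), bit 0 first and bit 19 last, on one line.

Start: bits=00000000000000000000
After insert 'yak': sets bits 10 11 -> bits=00000000001100000000
After insert 'eel': sets bits 13 14 -> bits=00000000001101100000
After insert 'gnu': sets bits 13 17 -> bits=00000000001101100100

Answer: 00000000001101100100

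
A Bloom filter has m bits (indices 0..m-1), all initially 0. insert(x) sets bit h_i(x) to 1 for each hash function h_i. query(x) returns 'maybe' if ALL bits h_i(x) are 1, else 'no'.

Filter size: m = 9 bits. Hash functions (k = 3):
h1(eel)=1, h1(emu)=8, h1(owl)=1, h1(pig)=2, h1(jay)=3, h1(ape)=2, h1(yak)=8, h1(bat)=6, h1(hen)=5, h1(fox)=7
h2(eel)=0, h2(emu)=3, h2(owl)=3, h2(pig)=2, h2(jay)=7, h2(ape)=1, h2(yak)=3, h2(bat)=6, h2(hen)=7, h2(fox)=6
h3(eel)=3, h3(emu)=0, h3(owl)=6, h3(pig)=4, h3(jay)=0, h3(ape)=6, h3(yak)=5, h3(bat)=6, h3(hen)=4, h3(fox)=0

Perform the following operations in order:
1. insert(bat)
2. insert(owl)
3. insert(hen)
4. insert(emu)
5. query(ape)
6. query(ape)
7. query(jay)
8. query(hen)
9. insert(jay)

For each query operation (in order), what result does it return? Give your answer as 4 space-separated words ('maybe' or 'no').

Start: bits=000000000
Op 1: insert bat -> sets bits 6 -> bits=000000100
Op 2: insert owl -> sets bits 1 3 6 -> bits=010100100
Op 3: insert hen -> sets bits 4 5 7 -> bits=010111110
Op 4: insert emu -> sets bits 0 3 8 -> bits=110111111
Op 5: query ape -> checks bit1=1, bit2=0, bit6=1 (has a 0) -> no
Op 6: query ape -> checks bit1=1, bit2=0, bit6=1 (has a 0) -> no
Op 7: query jay -> checks bit0=1, bit3=1, bit7=1 (all 1) -> maybe
Op 8: query hen -> checks bit4=1, bit5=1, bit7=1 (all 1) -> maybe
Op 9: insert jay -> sets bits 0 3 7 -> bits=110111111
Query results in order: no no maybe maybe

Answer: no no maybe maybe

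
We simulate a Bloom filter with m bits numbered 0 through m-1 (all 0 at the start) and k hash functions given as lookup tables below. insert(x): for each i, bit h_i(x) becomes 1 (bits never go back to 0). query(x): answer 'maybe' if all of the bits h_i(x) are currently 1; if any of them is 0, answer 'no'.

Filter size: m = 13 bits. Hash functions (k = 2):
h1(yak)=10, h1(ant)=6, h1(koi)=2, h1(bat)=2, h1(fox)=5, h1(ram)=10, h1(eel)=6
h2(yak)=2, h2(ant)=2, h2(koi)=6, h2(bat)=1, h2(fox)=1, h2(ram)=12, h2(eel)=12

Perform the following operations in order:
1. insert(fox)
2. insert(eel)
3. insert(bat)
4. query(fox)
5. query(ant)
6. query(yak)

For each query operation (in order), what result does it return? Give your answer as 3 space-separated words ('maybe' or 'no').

Answer: maybe maybe no

Derivation:
Start: bits=0000000000000
Op 1: insert fox -> sets bits 1 5 -> bits=0100010000000
Op 2: insert eel -> sets bits 6 12 -> bits=0100011000001
Op 3: insert bat -> sets bits 1 2 -> bits=0110011000001
Op 4: query fox -> checks bit1=1, bit5=1 (all 1) -> maybe
Op 5: query ant -> checks bit2=1, bit6=1 (all 1) -> maybe
Op 6: query yak -> checks bit2=1, bit10=0 (has a 0) -> no
Query results in order: maybe maybe no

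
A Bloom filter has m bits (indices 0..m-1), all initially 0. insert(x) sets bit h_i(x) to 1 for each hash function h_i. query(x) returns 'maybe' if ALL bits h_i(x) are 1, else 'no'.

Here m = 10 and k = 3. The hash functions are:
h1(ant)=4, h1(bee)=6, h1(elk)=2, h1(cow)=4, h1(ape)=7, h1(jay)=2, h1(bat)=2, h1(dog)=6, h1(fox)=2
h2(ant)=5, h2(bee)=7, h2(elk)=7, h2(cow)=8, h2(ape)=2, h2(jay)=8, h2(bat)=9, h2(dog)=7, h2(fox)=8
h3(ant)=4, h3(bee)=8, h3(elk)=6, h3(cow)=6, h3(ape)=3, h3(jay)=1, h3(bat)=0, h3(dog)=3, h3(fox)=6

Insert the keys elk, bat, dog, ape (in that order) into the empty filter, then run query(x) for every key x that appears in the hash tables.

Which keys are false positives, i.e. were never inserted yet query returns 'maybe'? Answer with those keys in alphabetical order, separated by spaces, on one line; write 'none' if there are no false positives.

Answer: none

Derivation:
Start: bits=0000000000
After insert 'elk': sets bits 2 6 7 -> bits=0010001100
After insert 'bat': sets bits 0 2 9 -> bits=1010001101
After insert 'dog': sets bits 3 6 7 -> bits=1011001101
After insert 'ape': sets bits 2 3 7 -> bits=1011001101
Not inserted: ant bee cow fox jay — query each against bits=1011001101:
query ant: checks bit4=0, bit5=0 (has a 0) -> no => not a false positive
query bee: checks bit6=1, bit7=1, bit8=0 (has a 0) -> no => not a false positive
query cow: checks bit4=0, bit6=1, bit8=0 (has a 0) -> no => not a false positive
query fox: checks bit2=1, bit6=1, bit8=0 (has a 0) -> no => not a false positive
query jay: checks bit1=0, bit2=1, bit8=0 (has a 0) -> no => not a false positive
False positives (alphabetical): none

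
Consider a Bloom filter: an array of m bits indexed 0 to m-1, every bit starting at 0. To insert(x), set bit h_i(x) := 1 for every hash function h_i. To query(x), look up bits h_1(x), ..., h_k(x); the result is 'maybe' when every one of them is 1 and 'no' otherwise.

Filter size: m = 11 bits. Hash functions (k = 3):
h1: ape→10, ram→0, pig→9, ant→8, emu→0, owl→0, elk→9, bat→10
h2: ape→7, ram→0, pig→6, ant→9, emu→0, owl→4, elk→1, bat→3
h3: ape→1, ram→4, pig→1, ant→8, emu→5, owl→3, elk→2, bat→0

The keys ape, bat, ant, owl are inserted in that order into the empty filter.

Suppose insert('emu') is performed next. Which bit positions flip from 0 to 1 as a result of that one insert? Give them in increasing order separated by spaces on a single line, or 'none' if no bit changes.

Answer: 5

Derivation:
Start: bits=00000000000
After insert 'ape': sets bits 1 7 10 -> bits=01000001001
After insert 'bat': sets bits 0 3 10 -> bits=11010001001
After insert 'ant': sets bits 8 9 -> bits=11010001111
After insert 'owl': sets bits 0 3 4 -> bits=11011001111
insert 'emu' would touch bits 0 5; currently bit0=1, bit5=0
Bits that are 0 among those (would change 0->1): 5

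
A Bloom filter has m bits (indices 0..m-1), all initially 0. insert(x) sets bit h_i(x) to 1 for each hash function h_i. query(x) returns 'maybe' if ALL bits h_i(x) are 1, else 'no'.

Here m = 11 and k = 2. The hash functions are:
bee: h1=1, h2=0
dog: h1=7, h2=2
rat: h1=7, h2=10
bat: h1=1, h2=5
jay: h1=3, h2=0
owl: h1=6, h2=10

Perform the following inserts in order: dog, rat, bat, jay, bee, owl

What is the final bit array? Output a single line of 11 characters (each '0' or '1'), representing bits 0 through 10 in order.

Answer: 11110111001

Derivation:
Start: bits=00000000000
After insert 'dog': sets bits 2 7 -> bits=00100001000
After insert 'rat': sets bits 7 10 -> bits=00100001001
After insert 'bat': sets bits 1 5 -> bits=01100101001
After insert 'jay': sets bits 0 3 -> bits=11110101001
After insert 'bee': sets bits 0 1 -> bits=11110101001
After insert 'owl': sets bits 6 10 -> bits=11110111001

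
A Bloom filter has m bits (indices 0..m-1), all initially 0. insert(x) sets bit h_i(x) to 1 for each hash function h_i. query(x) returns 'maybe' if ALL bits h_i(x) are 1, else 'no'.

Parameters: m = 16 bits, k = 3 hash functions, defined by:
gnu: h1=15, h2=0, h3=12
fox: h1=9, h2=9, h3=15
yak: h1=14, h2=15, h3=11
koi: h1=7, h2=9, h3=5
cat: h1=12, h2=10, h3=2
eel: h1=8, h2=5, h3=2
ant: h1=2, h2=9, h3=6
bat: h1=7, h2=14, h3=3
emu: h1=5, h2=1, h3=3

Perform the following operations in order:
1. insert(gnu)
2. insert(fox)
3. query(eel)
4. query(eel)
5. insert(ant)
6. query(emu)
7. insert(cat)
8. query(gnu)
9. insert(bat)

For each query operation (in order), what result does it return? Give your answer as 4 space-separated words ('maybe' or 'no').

Answer: no no no maybe

Derivation:
Start: bits=0000000000000000
Op 1: insert gnu -> sets bits 0 12 15 -> bits=1000000000001001
Op 2: insert fox -> sets bits 9 15 -> bits=1000000001001001
Op 3: query eel -> checks bit2=0, bit5=0, bit8=0 (has a 0) -> no
Op 4: query eel -> checks bit2=0, bit5=0, bit8=0 (has a 0) -> no
Op 5: insert ant -> sets bits 2 6 9 -> bits=1010001001001001
Op 6: query emu -> checks bit1=0, bit3=0, bit5=0 (has a 0) -> no
Op 7: insert cat -> sets bits 2 10 12 -> bits=1010001001101001
Op 8: query gnu -> checks bit0=1, bit12=1, bit15=1 (all 1) -> maybe
Op 9: insert bat -> sets bits 3 7 14 -> bits=1011001101101011
Query results in order: no no no maybe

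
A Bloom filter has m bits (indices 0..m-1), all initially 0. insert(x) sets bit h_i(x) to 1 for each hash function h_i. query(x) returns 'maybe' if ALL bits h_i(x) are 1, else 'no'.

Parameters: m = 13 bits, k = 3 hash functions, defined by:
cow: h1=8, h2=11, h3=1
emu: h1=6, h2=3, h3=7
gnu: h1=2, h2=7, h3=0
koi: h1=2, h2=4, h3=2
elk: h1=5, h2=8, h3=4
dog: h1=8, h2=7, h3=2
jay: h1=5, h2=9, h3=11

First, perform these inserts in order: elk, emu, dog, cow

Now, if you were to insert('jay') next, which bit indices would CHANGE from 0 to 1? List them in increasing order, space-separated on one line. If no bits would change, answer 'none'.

Start: bits=0000000000000
After insert 'elk': sets bits 4 5 8 -> bits=0000110010000
After insert 'emu': sets bits 3 6 7 -> bits=0001111110000
After insert 'dog': sets bits 2 7 8 -> bits=0011111110000
After insert 'cow': sets bits 1 8 11 -> bits=0111111110010
insert 'jay' would touch bits 5 9 11; currently bit5=1, bit9=0, bit11=1
Bits that are 0 among those (would change 0->1): 9

Answer: 9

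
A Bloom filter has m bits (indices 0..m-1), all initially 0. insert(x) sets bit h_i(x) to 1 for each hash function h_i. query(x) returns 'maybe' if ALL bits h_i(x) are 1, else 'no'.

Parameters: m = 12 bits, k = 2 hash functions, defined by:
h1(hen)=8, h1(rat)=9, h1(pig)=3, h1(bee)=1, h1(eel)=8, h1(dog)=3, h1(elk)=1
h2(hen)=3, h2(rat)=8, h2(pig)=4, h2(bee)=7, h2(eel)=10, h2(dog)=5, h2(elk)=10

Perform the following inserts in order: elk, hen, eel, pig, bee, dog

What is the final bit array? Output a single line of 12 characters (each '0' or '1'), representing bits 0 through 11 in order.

Answer: 010111011010

Derivation:
Start: bits=000000000000
After insert 'elk': sets bits 1 10 -> bits=010000000010
After insert 'hen': sets bits 3 8 -> bits=010100001010
After insert 'eel': sets bits 8 10 -> bits=010100001010
After insert 'pig': sets bits 3 4 -> bits=010110001010
After insert 'bee': sets bits 1 7 -> bits=010110011010
After insert 'dog': sets bits 3 5 -> bits=010111011010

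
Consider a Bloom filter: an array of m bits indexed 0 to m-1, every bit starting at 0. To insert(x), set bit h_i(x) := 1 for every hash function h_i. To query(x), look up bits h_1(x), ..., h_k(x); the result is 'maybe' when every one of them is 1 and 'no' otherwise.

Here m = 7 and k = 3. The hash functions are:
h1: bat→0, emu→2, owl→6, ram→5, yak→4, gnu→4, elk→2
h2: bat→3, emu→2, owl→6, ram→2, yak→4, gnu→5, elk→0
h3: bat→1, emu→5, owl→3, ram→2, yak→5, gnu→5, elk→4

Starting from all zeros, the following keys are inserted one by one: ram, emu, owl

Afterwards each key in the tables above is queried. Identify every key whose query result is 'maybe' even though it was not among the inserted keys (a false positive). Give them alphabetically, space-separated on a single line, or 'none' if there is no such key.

Answer: none

Derivation:
Start: bits=0000000
After insert 'ram': sets bits 2 5 -> bits=0010010
After insert 'emu': sets bits 2 5 -> bits=0010010
After insert 'owl': sets bits 3 6 -> bits=0011011
Not inserted: bat elk gnu yak — query each against bits=0011011:
query bat: checks bit0=0, bit1=0, bit3=1 (has a 0) -> no => not a false positive
query elk: checks bit0=0, bit2=1, bit4=0 (has a 0) -> no => not a false positive
query gnu: checks bit4=0, bit5=1 (has a 0) -> no => not a false positive
query yak: checks bit4=0, bit5=1 (has a 0) -> no => not a false positive
False positives (alphabetical): none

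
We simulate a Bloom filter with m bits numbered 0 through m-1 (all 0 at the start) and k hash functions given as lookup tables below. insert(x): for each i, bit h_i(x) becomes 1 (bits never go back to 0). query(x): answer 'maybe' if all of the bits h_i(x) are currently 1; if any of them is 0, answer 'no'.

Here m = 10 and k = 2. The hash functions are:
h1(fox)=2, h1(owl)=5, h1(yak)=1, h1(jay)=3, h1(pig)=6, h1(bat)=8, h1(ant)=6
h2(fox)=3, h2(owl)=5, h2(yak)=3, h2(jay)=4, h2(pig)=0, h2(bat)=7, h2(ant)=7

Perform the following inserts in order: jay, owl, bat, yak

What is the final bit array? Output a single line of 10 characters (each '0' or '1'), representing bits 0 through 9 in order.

Start: bits=0000000000
After insert 'jay': sets bits 3 4 -> bits=0001100000
After insert 'owl': sets bits 5 -> bits=0001110000
After insert 'bat': sets bits 7 8 -> bits=0001110110
After insert 'yak': sets bits 1 3 -> bits=0101110110

Answer: 0101110110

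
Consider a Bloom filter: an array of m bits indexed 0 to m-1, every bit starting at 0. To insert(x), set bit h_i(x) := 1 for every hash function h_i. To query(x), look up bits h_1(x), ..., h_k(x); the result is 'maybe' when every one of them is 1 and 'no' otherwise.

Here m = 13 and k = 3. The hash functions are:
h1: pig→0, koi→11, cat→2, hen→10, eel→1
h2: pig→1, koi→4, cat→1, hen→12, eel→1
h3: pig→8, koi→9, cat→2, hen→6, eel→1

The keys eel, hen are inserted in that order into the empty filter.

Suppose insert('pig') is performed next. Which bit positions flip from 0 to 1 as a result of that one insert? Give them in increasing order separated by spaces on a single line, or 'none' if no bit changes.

Start: bits=0000000000000
After insert 'eel': sets bits 1 -> bits=0100000000000
After insert 'hen': sets bits 6 10 12 -> bits=0100001000101
insert 'pig' would touch bits 0 1 8; currently bit0=0, bit1=1, bit8=0
Bits that are 0 among those (would change 0->1): 0 8

Answer: 0 8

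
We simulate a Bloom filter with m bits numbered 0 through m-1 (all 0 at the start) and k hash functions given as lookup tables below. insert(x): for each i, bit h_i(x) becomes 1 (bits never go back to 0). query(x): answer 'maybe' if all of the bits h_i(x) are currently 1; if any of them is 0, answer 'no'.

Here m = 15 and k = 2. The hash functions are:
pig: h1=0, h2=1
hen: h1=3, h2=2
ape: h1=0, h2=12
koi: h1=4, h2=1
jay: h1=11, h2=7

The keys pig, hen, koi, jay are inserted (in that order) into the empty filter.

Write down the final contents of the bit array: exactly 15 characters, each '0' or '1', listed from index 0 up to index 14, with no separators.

Answer: 111110010001000

Derivation:
Start: bits=000000000000000
After insert 'pig': sets bits 0 1 -> bits=110000000000000
After insert 'hen': sets bits 2 3 -> bits=111100000000000
After insert 'koi': sets bits 1 4 -> bits=111110000000000
After insert 'jay': sets bits 7 11 -> bits=111110010001000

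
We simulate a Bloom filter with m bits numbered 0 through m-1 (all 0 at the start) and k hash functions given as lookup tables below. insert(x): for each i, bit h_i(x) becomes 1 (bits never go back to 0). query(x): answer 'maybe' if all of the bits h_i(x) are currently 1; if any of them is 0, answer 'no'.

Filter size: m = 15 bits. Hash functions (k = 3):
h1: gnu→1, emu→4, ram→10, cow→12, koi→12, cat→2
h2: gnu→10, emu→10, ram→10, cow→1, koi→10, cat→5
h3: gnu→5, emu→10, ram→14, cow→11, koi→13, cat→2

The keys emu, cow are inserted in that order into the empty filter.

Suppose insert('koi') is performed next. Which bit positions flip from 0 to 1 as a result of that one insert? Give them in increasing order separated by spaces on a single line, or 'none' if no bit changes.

Start: bits=000000000000000
After insert 'emu': sets bits 4 10 -> bits=000010000010000
After insert 'cow': sets bits 1 11 12 -> bits=010010000011100
insert 'koi' would touch bits 10 12 13; currently bit10=1, bit12=1, bit13=0
Bits that are 0 among those (would change 0->1): 13

Answer: 13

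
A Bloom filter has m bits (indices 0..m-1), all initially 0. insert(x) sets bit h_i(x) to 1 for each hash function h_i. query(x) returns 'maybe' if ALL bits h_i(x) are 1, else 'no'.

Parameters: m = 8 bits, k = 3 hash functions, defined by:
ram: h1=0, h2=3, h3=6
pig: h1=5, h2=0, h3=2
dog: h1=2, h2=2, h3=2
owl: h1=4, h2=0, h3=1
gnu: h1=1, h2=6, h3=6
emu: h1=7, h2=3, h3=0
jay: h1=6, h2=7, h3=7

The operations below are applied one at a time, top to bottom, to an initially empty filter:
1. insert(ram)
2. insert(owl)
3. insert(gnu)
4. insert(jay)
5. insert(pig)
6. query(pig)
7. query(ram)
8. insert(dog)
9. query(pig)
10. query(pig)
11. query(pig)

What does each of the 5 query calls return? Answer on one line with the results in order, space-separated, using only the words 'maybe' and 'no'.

Answer: maybe maybe maybe maybe maybe

Derivation:
Start: bits=00000000
Op 1: insert ram -> sets bits 0 3 6 -> bits=10010010
Op 2: insert owl -> sets bits 0 1 4 -> bits=11011010
Op 3: insert gnu -> sets bits 1 6 -> bits=11011010
Op 4: insert jay -> sets bits 6 7 -> bits=11011011
Op 5: insert pig -> sets bits 0 2 5 -> bits=11111111
Op 6: query pig -> checks bit0=1, bit2=1, bit5=1 (all 1) -> maybe
Op 7: query ram -> checks bit0=1, bit3=1, bit6=1 (all 1) -> maybe
Op 8: insert dog -> sets bits 2 -> bits=11111111
Op 9: query pig -> checks bit0=1, bit2=1, bit5=1 (all 1) -> maybe
Op 10: query pig -> checks bit0=1, bit2=1, bit5=1 (all 1) -> maybe
Op 11: query pig -> checks bit0=1, bit2=1, bit5=1 (all 1) -> maybe
Query results in order: maybe maybe maybe maybe maybe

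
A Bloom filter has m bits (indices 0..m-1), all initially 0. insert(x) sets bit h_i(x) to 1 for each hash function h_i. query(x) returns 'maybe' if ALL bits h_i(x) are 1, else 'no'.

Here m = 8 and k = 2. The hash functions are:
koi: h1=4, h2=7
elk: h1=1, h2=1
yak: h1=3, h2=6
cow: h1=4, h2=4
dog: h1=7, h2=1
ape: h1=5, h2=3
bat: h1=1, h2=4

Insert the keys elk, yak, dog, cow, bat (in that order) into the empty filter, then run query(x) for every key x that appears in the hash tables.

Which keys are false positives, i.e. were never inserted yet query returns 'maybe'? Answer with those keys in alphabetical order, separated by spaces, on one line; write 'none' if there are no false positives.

Start: bits=00000000
After insert 'elk': sets bits 1 -> bits=01000000
After insert 'yak': sets bits 3 6 -> bits=01010010
After insert 'dog': sets bits 1 7 -> bits=01010011
After insert 'cow': sets bits 4 -> bits=01011011
After insert 'bat': sets bits 1 4 -> bits=01011011
Not inserted: ape koi — query each against bits=01011011:
query ape: checks bit3=1, bit5=0 (has a 0) -> no => not a false positive
query koi: checks bit4=1, bit7=1 (all 1) -> maybe => FALSE POSITIVE
False positives (alphabetical): koi

Answer: koi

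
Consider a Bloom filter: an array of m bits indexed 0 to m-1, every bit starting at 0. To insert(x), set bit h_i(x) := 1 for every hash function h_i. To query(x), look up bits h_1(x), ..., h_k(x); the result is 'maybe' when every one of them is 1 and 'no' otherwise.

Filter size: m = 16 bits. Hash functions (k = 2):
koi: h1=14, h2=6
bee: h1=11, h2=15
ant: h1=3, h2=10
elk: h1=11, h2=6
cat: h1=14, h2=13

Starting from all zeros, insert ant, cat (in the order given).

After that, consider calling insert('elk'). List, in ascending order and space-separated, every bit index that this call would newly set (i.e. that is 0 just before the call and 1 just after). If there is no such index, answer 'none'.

Start: bits=0000000000000000
After insert 'ant': sets bits 3 10 -> bits=0001000000100000
After insert 'cat': sets bits 13 14 -> bits=0001000000100110
insert 'elk' would touch bits 6 11; currently bit6=0, bit11=0
Bits that are 0 among those (would change 0->1): 6 11

Answer: 6 11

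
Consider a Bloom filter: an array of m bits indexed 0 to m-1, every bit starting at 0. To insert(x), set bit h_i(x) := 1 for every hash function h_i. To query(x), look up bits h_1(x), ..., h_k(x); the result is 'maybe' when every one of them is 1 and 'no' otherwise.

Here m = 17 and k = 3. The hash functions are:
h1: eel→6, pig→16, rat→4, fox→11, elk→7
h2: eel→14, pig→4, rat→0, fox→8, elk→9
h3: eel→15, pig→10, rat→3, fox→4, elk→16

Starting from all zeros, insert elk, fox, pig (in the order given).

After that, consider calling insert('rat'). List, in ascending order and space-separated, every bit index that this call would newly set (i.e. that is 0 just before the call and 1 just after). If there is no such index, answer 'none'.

Answer: 0 3

Derivation:
Start: bits=00000000000000000
After insert 'elk': sets bits 7 9 16 -> bits=00000001010000001
After insert 'fox': sets bits 4 8 11 -> bits=00001001110100001
After insert 'pig': sets bits 4 10 16 -> bits=00001001111100001
insert 'rat' would touch bits 0 3 4; currently bit0=0, bit3=0, bit4=1
Bits that are 0 among those (would change 0->1): 0 3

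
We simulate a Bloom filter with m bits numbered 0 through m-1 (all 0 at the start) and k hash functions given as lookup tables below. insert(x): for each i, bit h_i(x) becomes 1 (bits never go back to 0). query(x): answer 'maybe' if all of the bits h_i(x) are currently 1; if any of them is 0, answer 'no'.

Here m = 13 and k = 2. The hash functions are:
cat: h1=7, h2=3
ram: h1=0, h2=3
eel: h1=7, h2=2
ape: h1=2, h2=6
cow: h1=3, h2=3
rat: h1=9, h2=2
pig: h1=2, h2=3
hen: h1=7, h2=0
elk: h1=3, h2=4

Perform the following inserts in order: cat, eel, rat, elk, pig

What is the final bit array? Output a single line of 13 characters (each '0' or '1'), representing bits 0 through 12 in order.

Answer: 0011100101000

Derivation:
Start: bits=0000000000000
After insert 'cat': sets bits 3 7 -> bits=0001000100000
After insert 'eel': sets bits 2 7 -> bits=0011000100000
After insert 'rat': sets bits 2 9 -> bits=0011000101000
After insert 'elk': sets bits 3 4 -> bits=0011100101000
After insert 'pig': sets bits 2 3 -> bits=0011100101000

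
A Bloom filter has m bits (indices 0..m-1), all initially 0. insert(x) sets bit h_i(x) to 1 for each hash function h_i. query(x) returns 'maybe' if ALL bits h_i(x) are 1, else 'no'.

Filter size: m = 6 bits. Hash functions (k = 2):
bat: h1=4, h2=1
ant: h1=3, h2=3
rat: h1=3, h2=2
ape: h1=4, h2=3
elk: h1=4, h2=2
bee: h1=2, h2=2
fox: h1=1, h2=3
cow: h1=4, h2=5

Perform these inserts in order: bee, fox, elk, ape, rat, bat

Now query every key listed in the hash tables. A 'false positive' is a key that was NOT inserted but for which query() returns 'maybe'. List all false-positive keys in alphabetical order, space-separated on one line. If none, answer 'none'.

Start: bits=000000
After insert 'bee': sets bits 2 -> bits=001000
After insert 'fox': sets bits 1 3 -> bits=011100
After insert 'elk': sets bits 2 4 -> bits=011110
After insert 'ape': sets bits 3 4 -> bits=011110
After insert 'rat': sets bits 2 3 -> bits=011110
After insert 'bat': sets bits 1 4 -> bits=011110
Not inserted: ant cow — query each against bits=011110:
query ant: checks bit3=1 (all 1) -> maybe => FALSE POSITIVE
query cow: checks bit4=1, bit5=0 (has a 0) -> no => not a false positive
False positives (alphabetical): ant

Answer: ant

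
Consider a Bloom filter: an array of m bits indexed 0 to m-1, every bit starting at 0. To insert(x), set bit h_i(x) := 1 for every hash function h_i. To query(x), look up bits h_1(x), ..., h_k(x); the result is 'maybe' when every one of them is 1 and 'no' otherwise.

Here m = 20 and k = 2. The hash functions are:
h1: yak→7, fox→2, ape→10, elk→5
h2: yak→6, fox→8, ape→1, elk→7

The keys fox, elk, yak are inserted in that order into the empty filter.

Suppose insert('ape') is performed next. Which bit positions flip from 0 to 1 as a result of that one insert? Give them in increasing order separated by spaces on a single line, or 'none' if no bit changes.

Answer: 1 10

Derivation:
Start: bits=00000000000000000000
After insert 'fox': sets bits 2 8 -> bits=00100000100000000000
After insert 'elk': sets bits 5 7 -> bits=00100101100000000000
After insert 'yak': sets bits 6 7 -> bits=00100111100000000000
insert 'ape' would touch bits 1 10; currently bit1=0, bit10=0
Bits that are 0 among those (would change 0->1): 1 10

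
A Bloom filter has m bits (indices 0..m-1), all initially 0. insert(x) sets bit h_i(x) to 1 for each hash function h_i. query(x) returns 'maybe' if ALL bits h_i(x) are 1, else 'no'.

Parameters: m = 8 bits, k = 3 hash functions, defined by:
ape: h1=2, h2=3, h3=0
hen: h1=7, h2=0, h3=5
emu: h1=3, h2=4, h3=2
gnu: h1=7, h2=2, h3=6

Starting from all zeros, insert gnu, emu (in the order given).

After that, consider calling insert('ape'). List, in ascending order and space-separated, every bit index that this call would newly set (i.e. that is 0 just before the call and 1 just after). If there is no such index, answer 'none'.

Start: bits=00000000
After insert 'gnu': sets bits 2 6 7 -> bits=00100011
After insert 'emu': sets bits 2 3 4 -> bits=00111011
insert 'ape' would touch bits 0 2 3; currently bit0=0, bit2=1, bit3=1
Bits that are 0 among those (would change 0->1): 0

Answer: 0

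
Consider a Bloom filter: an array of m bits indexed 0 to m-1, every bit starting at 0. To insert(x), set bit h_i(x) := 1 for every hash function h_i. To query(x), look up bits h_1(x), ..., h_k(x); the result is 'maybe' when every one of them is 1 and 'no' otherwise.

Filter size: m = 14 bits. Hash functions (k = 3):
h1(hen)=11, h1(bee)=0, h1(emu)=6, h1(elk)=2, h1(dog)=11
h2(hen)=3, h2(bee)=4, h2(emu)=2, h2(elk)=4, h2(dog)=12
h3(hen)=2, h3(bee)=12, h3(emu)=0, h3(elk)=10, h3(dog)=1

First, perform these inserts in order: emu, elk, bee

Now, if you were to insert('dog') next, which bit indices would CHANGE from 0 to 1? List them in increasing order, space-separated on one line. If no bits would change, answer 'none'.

Start: bits=00000000000000
After insert 'emu': sets bits 0 2 6 -> bits=10100010000000
After insert 'elk': sets bits 2 4 10 -> bits=10101010001000
After insert 'bee': sets bits 0 4 12 -> bits=10101010001010
insert 'dog' would touch bits 1 11 12; currently bit1=0, bit11=0, bit12=1
Bits that are 0 among those (would change 0->1): 1 11

Answer: 1 11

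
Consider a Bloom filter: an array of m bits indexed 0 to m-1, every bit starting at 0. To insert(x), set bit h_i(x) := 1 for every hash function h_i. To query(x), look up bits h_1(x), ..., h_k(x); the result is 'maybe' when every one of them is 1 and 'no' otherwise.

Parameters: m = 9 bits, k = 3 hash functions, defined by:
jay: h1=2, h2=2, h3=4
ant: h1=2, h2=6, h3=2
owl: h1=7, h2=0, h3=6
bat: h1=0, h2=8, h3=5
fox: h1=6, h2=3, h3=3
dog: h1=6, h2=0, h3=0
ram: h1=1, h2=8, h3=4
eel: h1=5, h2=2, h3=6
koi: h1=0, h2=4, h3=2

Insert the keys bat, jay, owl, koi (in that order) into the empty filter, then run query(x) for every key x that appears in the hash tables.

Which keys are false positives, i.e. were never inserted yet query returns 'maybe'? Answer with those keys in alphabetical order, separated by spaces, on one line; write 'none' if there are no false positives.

Start: bits=000000000
After insert 'bat': sets bits 0 5 8 -> bits=100001001
After insert 'jay': sets bits 2 4 -> bits=101011001
After insert 'owl': sets bits 0 6 7 -> bits=101011111
After insert 'koi': sets bits 0 2 4 -> bits=101011111
Not inserted: ant dog eel fox ram — query each against bits=101011111:
query ant: checks bit2=1, bit6=1 (all 1) -> maybe => FALSE POSITIVE
query dog: checks bit0=1, bit6=1 (all 1) -> maybe => FALSE POSITIVE
query eel: checks bit2=1, bit5=1, bit6=1 (all 1) -> maybe => FALSE POSITIVE
query fox: checks bit3=0, bit6=1 (has a 0) -> no => not a false positive
query ram: checks bit1=0, bit4=1, bit8=1 (has a 0) -> no => not a false positive
False positives (alphabetical): ant dog eel

Answer: ant dog eel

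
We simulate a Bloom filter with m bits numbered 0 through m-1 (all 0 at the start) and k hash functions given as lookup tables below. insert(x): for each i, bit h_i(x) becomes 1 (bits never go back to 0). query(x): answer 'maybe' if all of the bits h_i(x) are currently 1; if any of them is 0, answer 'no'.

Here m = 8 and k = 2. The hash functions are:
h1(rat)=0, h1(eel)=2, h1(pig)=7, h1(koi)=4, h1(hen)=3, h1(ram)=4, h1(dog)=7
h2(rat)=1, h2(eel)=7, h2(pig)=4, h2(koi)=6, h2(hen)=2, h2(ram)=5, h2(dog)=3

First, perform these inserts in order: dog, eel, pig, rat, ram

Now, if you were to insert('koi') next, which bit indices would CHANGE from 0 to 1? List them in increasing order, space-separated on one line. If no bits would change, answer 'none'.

Start: bits=00000000
After insert 'dog': sets bits 3 7 -> bits=00010001
After insert 'eel': sets bits 2 7 -> bits=00110001
After insert 'pig': sets bits 4 7 -> bits=00111001
After insert 'rat': sets bits 0 1 -> bits=11111001
After insert 'ram': sets bits 4 5 -> bits=11111101
insert 'koi' would touch bits 4 6; currently bit4=1, bit6=0
Bits that are 0 among those (would change 0->1): 6

Answer: 6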